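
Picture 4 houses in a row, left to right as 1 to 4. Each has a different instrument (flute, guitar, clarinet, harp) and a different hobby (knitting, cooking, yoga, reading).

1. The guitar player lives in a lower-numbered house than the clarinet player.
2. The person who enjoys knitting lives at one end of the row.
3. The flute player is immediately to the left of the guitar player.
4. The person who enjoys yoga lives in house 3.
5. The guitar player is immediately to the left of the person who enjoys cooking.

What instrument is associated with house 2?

From clue 4, the person who enjoys yoga must be in house 3.
So house 2 gets reading for hobby.
From clue 5, the guitar player must be in house 3.
So house 4 gets clarinet for instrument.
The only hobby still possible for house 1 is knitting.
The only hobby still possible for house 4 is cooking.
By clue 3, the flute player is in house 2.
House 1 instrument: only harp fits.
So: house 1 = harp/knitting, house 2 = flute/reading, house 3 = guitar/yoga, house 4 = clarinet/cooking.

flute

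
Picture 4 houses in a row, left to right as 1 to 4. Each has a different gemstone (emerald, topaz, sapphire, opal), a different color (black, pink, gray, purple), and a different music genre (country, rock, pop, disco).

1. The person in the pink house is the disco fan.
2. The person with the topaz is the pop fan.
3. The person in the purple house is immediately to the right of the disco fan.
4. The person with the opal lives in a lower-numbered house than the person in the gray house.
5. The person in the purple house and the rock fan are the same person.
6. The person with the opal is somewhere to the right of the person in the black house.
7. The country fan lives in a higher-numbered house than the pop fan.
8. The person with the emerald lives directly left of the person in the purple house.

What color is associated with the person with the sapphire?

gray

That leaves sapphire as the gemstone for house 4.
The person with the opal is narrowed to house 2 or 3; consider each.
Placing it in house 2 leads to a contradiction, so it's in house 3.
The person in the gray house is in house 4 (clue 4).
That leaves country as the music genre for house 4.
That leaves purple as the color for house 3.
So house 3 gets rock for music genre.
By clue 3, the disco fan is in house 2.
The person with the emerald is in house 2 (clue 8).
That leaves topaz as the gemstone for house 1.
House 1's music genre must be pop (nothing else left).
From clue 1, the person in the pink house must be in house 2.
The only color still possible for house 1 is black.
So: house 1 = topaz/black/pop, house 2 = emerald/pink/disco, house 3 = opal/purple/rock, house 4 = sapphire/gray/country.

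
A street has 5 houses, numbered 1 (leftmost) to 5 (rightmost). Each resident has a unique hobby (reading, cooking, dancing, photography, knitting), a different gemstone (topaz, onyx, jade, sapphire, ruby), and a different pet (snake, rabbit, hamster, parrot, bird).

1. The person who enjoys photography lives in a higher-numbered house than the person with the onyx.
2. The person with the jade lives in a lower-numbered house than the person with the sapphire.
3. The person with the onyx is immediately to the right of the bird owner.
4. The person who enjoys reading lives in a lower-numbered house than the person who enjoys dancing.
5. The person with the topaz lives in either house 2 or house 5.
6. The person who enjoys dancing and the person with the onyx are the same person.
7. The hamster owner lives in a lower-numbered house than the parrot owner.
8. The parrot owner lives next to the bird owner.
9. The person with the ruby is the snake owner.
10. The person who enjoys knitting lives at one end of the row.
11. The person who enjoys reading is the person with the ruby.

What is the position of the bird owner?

That leaves rabbit as the pet for house 5.
House 4's pet must be parrot (nothing else left).
The bird owner is in house 3 (clue 8).
By clue 3, the person with the onyx is in house 4.
From clue 6, the person who enjoys dancing must be in house 4.
By clue 1, the person who enjoys photography is in house 5.
So house 1 gets knitting for hobby.
So house 3 gets cooking for hobby.
Clue 11: the person with the ruby is in house 2.
House 2's hobby must be reading (nothing else left).
That leaves jade as the gemstone for house 1.
The only gemstone still possible for house 3 is sapphire.
So house 5 gets topaz for gemstone.
Clue 9 places the snake owner in house 2.
So house 1 gets hamster for pet.
So: house 1 = knitting/jade/hamster, house 2 = reading/ruby/snake, house 3 = cooking/sapphire/bird, house 4 = dancing/onyx/parrot, house 5 = photography/topaz/rabbit.

3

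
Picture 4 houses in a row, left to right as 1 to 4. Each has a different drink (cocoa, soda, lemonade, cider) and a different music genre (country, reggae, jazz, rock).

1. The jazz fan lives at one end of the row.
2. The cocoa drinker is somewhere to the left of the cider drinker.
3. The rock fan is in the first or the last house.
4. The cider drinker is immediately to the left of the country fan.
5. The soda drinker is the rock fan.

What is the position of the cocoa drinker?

The only music genre still possible for house 2 is reggae.
House 3's music genre must be country (nothing else left).
The cider drinker is in house 2 (clue 4).
The only drink still possible for house 3 is lemonade.
House 4 drink: only soda fits.
By clue 5, the rock fan is in house 4.
So house 1 gets cocoa for drink.
That leaves jazz as the music genre for house 1.
So: house 1 = cocoa/jazz, house 2 = cider/reggae, house 3 = lemonade/country, house 4 = soda/rock.

1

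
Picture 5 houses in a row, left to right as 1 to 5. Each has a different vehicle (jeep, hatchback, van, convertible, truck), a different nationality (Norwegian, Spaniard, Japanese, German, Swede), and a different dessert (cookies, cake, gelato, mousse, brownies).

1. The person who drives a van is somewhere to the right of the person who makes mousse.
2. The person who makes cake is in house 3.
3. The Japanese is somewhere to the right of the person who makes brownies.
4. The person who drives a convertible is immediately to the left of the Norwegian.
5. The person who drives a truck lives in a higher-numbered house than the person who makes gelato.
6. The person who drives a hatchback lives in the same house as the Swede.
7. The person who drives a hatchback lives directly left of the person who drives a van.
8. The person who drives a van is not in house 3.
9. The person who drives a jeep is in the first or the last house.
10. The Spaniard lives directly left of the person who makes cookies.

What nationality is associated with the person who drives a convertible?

From clue 2, the person who makes cake must be in house 3.
So house 5 gets cookies for dessert.
Clue 10 places the Spaniard in house 4.
The person who drives a hatchback is narrowed to house 1 or 3; consider each.
Placing it in house 1 leads to a contradiction, so it's in house 3.
From clue 6, the Swede must be in house 3.
By clue 7, the person who drives a van is in house 4.
That leaves German as the nationality for house 1.
Clue 4 places the person who drives a convertible in house 1.
The Norwegian is in house 2 (clue 4).
That leaves truck as the vehicle for house 2.
House 5 vehicle: only jeep fits.
House 5's nationality must be Japanese (nothing else left).
The person who makes gelato is in house 1 (clue 5).
The only dessert still possible for house 2 is mousse.
House 4's dessert must be brownies (nothing else left).
So: house 1 = convertible/German/gelato, house 2 = truck/Norwegian/mousse, house 3 = hatchback/Swede/cake, house 4 = van/Spaniard/brownies, house 5 = jeep/Japanese/cookies.

German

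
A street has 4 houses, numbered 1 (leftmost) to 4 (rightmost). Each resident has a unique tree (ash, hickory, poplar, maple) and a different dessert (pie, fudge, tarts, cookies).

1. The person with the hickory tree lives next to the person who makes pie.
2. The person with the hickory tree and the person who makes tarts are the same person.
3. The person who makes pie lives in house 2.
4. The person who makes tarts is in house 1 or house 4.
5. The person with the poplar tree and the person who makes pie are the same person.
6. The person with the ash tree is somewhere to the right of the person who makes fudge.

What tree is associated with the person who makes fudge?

maple

From clue 3, the person who makes pie must be in house 2.
From clue 5, the person with the poplar tree must be in house 2.
By clue 2, the person with the hickory tree is in house 1.
The person who makes tarts is in house 1 (clue 2).
House 4 dessert: only cookies fits.
Clue 6 places the person with the ash tree in house 4.
So house 3 gets maple for tree.
The only dessert still possible for house 3 is fudge.
So: house 1 = hickory/tarts, house 2 = poplar/pie, house 3 = maple/fudge, house 4 = ash/cookies.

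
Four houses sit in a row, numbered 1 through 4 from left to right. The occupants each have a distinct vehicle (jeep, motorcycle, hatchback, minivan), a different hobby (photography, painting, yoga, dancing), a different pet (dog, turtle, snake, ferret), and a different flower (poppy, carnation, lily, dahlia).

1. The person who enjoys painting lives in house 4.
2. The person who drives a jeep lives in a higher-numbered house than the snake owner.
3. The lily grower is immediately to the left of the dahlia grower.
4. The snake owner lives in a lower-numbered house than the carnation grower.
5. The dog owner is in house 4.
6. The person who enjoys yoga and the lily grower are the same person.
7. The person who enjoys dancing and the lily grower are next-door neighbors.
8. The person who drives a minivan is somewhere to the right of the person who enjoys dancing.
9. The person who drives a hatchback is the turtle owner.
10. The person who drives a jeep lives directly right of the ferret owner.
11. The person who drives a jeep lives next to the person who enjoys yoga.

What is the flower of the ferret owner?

The person who enjoys painting is in house 4 (clue 1).
By clue 5, the dog owner is in house 4.
The person who drives a hatchback is narrowed to house 1 or 2 or 3; consider each.
Placing it in house 1 and house 3 leads to a contradiction, so it's in house 2.
Clue 9 places the turtle owner in house 2.
So house 1 gets motorcycle for vehicle.
From clue 10, the person who drives a jeep must be in house 4.
By clue 10, the ferret owner is in house 3.
The person who enjoys yoga is in house 3 (clue 11).
House 3 vehicle: only minivan fits.
House 1's pet must be snake (nothing else left).
Clue 6 places the lily grower in house 3.
Clue 7: the person who enjoys dancing is in house 2.
The only hobby still possible for house 1 is photography.
So house 1 gets poppy for flower.
The dahlia grower is in house 4 (clue 3).
That leaves carnation as the flower for house 2.
So: house 1 = motorcycle/photography/snake/poppy, house 2 = hatchback/dancing/turtle/carnation, house 3 = minivan/yoga/ferret/lily, house 4 = jeep/painting/dog/dahlia.

lily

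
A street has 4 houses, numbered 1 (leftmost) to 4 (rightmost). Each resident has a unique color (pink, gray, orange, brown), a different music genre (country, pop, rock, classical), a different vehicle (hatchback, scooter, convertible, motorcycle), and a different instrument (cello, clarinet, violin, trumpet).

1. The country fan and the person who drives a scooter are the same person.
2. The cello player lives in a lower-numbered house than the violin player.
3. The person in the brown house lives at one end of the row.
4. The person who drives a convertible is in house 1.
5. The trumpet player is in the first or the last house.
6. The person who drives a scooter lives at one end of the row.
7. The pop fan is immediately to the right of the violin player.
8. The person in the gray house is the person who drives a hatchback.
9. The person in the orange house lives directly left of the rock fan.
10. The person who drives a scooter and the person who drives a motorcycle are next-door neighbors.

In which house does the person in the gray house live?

By clue 4, the person who drives a convertible is in house 1.
Clue 1 places the country fan in house 4.
From clue 10, the person who drives a motorcycle must be in house 3.
That leaves classical as the music genre for house 1.
House 2 music genre: only rock fits.
The only music genre still possible for house 3 is pop.
The only vehicle still possible for house 2 is hatchback.
House 4's vehicle must be scooter (nothing else left).
The violin player is in house 2 (clue 7).
The person in the gray house is in house 2 (clue 8).
Clue 9: the person in the orange house is in house 1.
House 3's color must be pink (nothing else left).
House 4's color must be brown (nothing else left).
The only instrument still possible for house 3 is clarinet.
So house 4 gets trumpet for instrument.
The only instrument still possible for house 1 is cello.
So: house 1 = orange/classical/convertible/cello, house 2 = gray/rock/hatchback/violin, house 3 = pink/pop/motorcycle/clarinet, house 4 = brown/country/scooter/trumpet.

2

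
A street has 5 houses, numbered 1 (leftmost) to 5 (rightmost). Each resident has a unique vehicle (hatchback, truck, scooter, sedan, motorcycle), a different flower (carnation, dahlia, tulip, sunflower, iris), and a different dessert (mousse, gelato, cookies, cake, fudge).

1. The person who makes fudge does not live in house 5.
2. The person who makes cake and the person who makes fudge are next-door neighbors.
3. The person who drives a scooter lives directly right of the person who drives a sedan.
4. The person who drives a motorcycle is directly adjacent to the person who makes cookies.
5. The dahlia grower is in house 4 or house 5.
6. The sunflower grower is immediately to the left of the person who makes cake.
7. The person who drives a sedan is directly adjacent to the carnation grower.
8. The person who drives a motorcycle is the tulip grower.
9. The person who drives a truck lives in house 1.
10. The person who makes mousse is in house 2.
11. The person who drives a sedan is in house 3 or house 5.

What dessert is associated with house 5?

gelato

Clue 9: the person who drives a truck is in house 1.
Clue 10: the person who makes mousse is in house 2.
The person who drives a sedan is in house 3 (clue 11).
Clue 3: the person who drives a scooter is in house 4.
That leaves iris as the flower for house 1.
House 3's flower must be sunflower (nothing else left).
The person who makes cake is in house 4 (clue 6).
So house 3 gets fudge for dessert.
House 5 dessert: only gelato fits.
Clue 4 places the person who drives a motorcycle in house 2.
Clue 8: the tulip grower is in house 2.
That leaves hatchback as the vehicle for house 5.
So house 5 gets dahlia for flower.
House 1's dessert must be cookies (nothing else left).
That leaves carnation as the flower for house 4.
So: house 1 = truck/iris/cookies, house 2 = motorcycle/tulip/mousse, house 3 = sedan/sunflower/fudge, house 4 = scooter/carnation/cake, house 5 = hatchback/dahlia/gelato.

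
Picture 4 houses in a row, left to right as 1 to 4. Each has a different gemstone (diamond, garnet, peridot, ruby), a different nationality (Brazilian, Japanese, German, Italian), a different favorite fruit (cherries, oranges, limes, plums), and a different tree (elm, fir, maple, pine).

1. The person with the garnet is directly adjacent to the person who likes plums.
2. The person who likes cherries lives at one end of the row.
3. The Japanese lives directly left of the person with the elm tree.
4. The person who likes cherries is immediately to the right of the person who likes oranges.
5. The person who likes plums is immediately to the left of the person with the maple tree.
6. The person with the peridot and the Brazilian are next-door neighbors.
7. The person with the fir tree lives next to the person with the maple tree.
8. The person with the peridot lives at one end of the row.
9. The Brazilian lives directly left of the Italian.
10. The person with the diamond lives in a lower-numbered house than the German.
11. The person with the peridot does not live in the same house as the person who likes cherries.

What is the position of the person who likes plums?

2

Clue 4: the person who likes cherries is in house 4.
The person who likes oranges is in house 3 (clue 4).
Clue 11: the person with the peridot is in house 1.
The Brazilian is in house 2 (clue 6).
From clue 9, the Italian must be in house 3.
So house 4 gets ruby for gemstone.
So house 1 gets Japanese for nationality.
House 4's nationality must be German (nothing else left).
The person with the elm tree is in house 2 (clue 3).
That leaves maple as the tree for house 3.
Clue 5: the person who likes plums is in house 2.
Clue 7 places the person with the fir tree in house 4.
House 1's favorite fruit must be limes (nothing else left).
House 1's tree must be pine (nothing else left).
By clue 1, the person with the garnet is in house 3.
That leaves diamond as the gemstone for house 2.
So: house 1 = peridot/Japanese/limes/pine, house 2 = diamond/Brazilian/plums/elm, house 3 = garnet/Italian/oranges/maple, house 4 = ruby/German/cherries/fir.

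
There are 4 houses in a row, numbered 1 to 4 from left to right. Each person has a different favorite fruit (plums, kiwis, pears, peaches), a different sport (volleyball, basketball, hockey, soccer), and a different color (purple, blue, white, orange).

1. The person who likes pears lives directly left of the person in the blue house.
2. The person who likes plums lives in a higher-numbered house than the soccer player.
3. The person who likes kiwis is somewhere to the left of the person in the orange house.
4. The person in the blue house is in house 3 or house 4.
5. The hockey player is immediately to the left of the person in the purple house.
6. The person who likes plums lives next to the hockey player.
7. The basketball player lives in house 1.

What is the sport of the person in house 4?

By clue 7, the basketball player is in house 1.
House 4's sport must be volleyball (nothing else left).
That leaves white as the color for house 1.
So house 2 gets orange for color.
Clue 3: the person who likes kiwis is in house 1.
The person who likes pears is narrowed to house 2 or 3; consider each.
Placing it in house 3 leads to a contradiction, so it's in house 2.
From clue 1, the person in the blue house must be in house 3.
So house 4 gets purple for color.
The hockey player is in house 3 (clue 5).
From clue 6, the person who likes plums must be in house 4.
The only favorite fruit still possible for house 3 is peaches.
The only sport still possible for house 2 is soccer.
So: house 1 = kiwis/basketball/white, house 2 = pears/soccer/orange, house 3 = peaches/hockey/blue, house 4 = plums/volleyball/purple.

volleyball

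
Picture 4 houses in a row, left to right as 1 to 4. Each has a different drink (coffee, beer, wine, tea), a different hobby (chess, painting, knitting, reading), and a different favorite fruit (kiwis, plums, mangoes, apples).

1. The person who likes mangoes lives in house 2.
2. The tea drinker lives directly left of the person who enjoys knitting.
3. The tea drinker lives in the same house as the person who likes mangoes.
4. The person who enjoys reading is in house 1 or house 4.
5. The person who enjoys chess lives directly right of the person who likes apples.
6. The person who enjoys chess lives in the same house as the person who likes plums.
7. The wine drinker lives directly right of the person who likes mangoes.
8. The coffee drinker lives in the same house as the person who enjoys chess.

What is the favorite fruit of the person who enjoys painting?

From clue 1, the person who likes mangoes must be in house 2.
The tea drinker is in house 2 (clue 3).
Clue 7: the wine drinker is in house 3.
That leaves beer as the drink for house 1.
That leaves coffee as the drink for house 4.
From clue 2, the person who enjoys knitting must be in house 3.
The person who enjoys chess is in house 4 (clue 6).
Clue 6 places the person who likes plums in house 4.
House 1's hobby must be reading (nothing else left).
House 2's hobby must be painting (nothing else left).
Clue 5: the person who likes apples is in house 3.
That leaves kiwis as the favorite fruit for house 1.
So: house 1 = beer/reading/kiwis, house 2 = tea/painting/mangoes, house 3 = wine/knitting/apples, house 4 = coffee/chess/plums.

mangoes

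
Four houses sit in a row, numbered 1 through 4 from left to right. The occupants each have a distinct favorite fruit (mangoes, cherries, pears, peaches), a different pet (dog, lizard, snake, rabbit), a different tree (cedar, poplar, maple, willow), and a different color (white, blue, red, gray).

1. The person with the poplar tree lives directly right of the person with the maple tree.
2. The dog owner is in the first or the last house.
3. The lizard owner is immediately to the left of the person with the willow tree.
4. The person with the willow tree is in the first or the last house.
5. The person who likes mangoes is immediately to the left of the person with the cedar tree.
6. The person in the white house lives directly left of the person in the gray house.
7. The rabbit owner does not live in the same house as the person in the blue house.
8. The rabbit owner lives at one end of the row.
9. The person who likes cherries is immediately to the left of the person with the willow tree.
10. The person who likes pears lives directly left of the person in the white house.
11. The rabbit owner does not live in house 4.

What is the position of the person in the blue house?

From clue 4, the person with the willow tree must be in house 4.
Clue 9: the person who likes cherries is in house 3.
Clue 11: the rabbit owner is in house 1.
So house 4 gets peaches for favorite fruit.
House 1 tree: only maple fits.
Clue 1 places the person with the poplar tree in house 2.
The lizard owner is in house 3 (clue 3).
That leaves snake as the pet for house 2.
The only pet still possible for house 4 is dog.
The only tree still possible for house 3 is cedar.
The only color still possible for house 1 is red.
The person who likes mangoes is in house 2 (clue 5).
So house 1 gets pears for favorite fruit.
The person in the white house is in house 2 (clue 10).
The person in the gray house is in house 3 (clue 6).
House 4 color: only blue fits.
So: house 1 = pears/rabbit/maple/red, house 2 = mangoes/snake/poplar/white, house 3 = cherries/lizard/cedar/gray, house 4 = peaches/dog/willow/blue.

4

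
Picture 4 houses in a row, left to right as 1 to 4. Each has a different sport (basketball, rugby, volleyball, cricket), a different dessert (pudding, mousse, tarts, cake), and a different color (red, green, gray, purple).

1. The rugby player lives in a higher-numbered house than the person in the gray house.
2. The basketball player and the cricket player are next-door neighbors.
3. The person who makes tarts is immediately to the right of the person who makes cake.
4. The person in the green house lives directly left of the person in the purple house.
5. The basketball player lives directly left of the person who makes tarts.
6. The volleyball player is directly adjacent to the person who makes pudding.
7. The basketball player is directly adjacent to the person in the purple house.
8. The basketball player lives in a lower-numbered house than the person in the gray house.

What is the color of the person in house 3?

gray

House 4 color: only red fits.
That leaves green as the color for house 1.
By clue 4, the person in the purple house is in house 2.
By clue 7, the basketball player is in house 1.
House 3's color must be gray (nothing else left).
Clue 1: the rugby player is in house 4.
The cricket player is in house 2 (clue 2).
The person who makes tarts is in house 2 (clue 5).
The only sport still possible for house 3 is volleyball.
That leaves cake as the dessert for house 1.
Clue 6 places the person who makes pudding in house 4.
House 3's dessert must be mousse (nothing else left).
So: house 1 = basketball/cake/green, house 2 = cricket/tarts/purple, house 3 = volleyball/mousse/gray, house 4 = rugby/pudding/red.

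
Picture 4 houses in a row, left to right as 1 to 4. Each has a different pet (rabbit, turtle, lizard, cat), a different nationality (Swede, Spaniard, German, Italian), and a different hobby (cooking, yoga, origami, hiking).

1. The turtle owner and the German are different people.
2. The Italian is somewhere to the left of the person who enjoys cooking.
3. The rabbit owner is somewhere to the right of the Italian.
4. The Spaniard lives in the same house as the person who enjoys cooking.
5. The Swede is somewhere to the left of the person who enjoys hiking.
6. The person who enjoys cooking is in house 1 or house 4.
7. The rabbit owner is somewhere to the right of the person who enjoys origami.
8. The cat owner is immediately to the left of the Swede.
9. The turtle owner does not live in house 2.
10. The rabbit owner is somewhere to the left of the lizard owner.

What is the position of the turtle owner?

4

Clue 6: the person who enjoys cooking is in house 4.
The Spaniard is in house 4 (clue 4).
From clue 5, the Swede must be in house 2.
Clue 5: the person who enjoys hiking is in house 3.
By clue 8, the cat owner is in house 1.
House 2 pet: only rabbit fits.
So house 1 gets Italian for nationality.
The only nationality still possible for house 3 is German.
The turtle owner is in house 4 (clue 1).
Clue 7: the person who enjoys origami is in house 1.
The only pet still possible for house 3 is lizard.
So house 2 gets yoga for hobby.
So: house 1 = cat/Italian/origami, house 2 = rabbit/Swede/yoga, house 3 = lizard/German/hiking, house 4 = turtle/Spaniard/cooking.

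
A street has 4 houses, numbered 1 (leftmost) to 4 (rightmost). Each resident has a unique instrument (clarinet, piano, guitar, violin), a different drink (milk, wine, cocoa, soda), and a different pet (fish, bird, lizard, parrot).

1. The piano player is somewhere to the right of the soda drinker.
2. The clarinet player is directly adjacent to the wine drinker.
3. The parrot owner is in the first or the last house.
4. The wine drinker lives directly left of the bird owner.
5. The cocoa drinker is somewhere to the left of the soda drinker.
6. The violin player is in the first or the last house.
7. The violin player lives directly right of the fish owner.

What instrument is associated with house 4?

Clue 7: the violin player is in house 4.
From clue 7, the fish owner must be in house 3.
That leaves milk as the drink for house 4.
By clue 1, the piano player is in house 3.
Clue 1: the soda drinker is in house 2.
By clue 5, the cocoa drinker is in house 1.
House 3's drink must be wine (nothing else left).
From clue 2, the clarinet player must be in house 2.
From clue 4, the bird owner must be in house 4.
That leaves guitar as the instrument for house 1.
The only pet still possible for house 1 is parrot.
House 2's pet must be lizard (nothing else left).
So: house 1 = guitar/cocoa/parrot, house 2 = clarinet/soda/lizard, house 3 = piano/wine/fish, house 4 = violin/milk/bird.

violin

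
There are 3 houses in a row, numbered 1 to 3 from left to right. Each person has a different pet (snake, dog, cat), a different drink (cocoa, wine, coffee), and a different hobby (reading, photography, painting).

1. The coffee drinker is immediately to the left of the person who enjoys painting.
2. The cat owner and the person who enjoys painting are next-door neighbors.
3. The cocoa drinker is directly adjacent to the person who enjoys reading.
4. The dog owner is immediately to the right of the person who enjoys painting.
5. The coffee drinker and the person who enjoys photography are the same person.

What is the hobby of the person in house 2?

Clue 4 places the dog owner in house 3.
Clue 4 places the person who enjoys painting in house 2.
So house 3 gets reading for hobby.
From clue 1, the coffee drinker must be in house 1.
Clue 2: the cat owner is in house 1.
From clue 3, the cocoa drinker must be in house 2.
That leaves snake as the pet for house 2.
The only drink still possible for house 3 is wine.
So house 1 gets photography for hobby.
So: house 1 = cat/coffee/photography, house 2 = snake/cocoa/painting, house 3 = dog/wine/reading.

painting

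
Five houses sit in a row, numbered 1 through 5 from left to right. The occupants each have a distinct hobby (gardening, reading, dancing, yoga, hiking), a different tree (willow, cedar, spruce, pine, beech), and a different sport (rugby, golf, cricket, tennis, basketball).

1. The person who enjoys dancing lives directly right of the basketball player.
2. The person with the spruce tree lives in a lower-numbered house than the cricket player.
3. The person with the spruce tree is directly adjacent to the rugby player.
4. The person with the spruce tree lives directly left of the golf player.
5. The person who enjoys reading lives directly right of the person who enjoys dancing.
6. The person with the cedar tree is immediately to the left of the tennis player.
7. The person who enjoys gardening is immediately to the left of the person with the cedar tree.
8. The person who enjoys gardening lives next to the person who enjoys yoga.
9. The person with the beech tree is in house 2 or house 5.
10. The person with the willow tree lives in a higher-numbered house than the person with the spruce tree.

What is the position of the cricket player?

5

The person with the beech tree is narrowed to house 2 or 5; consider each.
Placing it in house 2 leads to a contradiction, so it's in house 5.
The person who enjoys dancing is narrowed to house 2 or 3 or 4; consider each.
Placing it in house 2 and house 4 leads to a contradiction, so it's in house 3.
The basketball player is in house 2 (clue 1).
From clue 5, the person who enjoys reading must be in house 4.
That leaves hiking as the hobby for house 5.
House 1's sport must be rugby (nothing else left).
By clue 3, the person with the spruce tree is in house 2.
Clue 4 places the golf player in house 3.
The only tree still possible for house 1 is pine.
That leaves willow as the tree for house 4.
Clue 6 places the tennis player in house 4.
By clue 7, the person who enjoys gardening is in house 2.
By clue 8, the person who enjoys yoga is in house 1.
That leaves cedar as the tree for house 3.
House 5's sport must be cricket (nothing else left).
So: house 1 = yoga/pine/rugby, house 2 = gardening/spruce/basketball, house 3 = dancing/cedar/golf, house 4 = reading/willow/tennis, house 5 = hiking/beech/cricket.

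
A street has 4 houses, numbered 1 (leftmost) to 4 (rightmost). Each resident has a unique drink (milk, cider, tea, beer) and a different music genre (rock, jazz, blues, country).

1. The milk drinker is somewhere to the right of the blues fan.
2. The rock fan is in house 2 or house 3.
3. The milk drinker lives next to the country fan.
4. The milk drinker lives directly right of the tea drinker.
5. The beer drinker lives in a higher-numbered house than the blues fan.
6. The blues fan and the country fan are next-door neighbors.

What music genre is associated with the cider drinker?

blues

The rock fan is narrowed to house 2 or 3; consider each.
Placing it in house 2 leads to a contradiction, so it's in house 3.
The only music genre still possible for house 4 is jazz.
The milk drinker is narrowed to house 2 or 3; consider each.
Placing it in house 2 leads to a contradiction, so it's in house 3.
Clue 3 places the country fan in house 2.
Clue 4: the tea drinker is in house 2.
Clue 6 places the blues fan in house 1.
House 1 drink: only cider fits.
That leaves beer as the drink for house 4.
So: house 1 = cider/blues, house 2 = tea/country, house 3 = milk/rock, house 4 = beer/jazz.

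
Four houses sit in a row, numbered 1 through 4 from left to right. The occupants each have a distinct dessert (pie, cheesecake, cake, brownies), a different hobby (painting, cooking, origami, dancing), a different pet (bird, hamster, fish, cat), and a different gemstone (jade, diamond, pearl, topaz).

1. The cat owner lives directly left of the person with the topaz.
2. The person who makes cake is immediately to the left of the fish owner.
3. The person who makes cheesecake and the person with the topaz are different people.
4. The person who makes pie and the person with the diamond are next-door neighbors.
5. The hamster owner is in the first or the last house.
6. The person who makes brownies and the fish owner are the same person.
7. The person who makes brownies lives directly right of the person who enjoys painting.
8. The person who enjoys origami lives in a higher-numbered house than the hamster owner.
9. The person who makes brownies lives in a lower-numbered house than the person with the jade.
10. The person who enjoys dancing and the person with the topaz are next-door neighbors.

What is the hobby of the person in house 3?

origami

By clue 8, the hamster owner is in house 1.
So house 4 gets bird for pet.
The person who makes brownies is narrowed to house 2 or 3; consider each.
Placing it in house 2 leads to a contradiction, so it's in house 3.
Clue 6 places the fish owner in house 3.
Clue 7 places the person who enjoys painting in house 2.
From clue 9, the person with the jade must be in house 4.
The only hobby still possible for house 1 is cooking.
House 2's pet must be cat (nothing else left).
House 3 gemstone: only topaz fits.
By clue 2, the person who makes cake is in house 2.
From clue 10, the person who enjoys dancing must be in house 4.
So house 4 gets cheesecake for dessert.
House 3's hobby must be origami (nothing else left).
The person with the diamond is in house 2 (clue 4).
The only dessert still possible for house 1 is pie.
House 1's gemstone must be pearl (nothing else left).
So: house 1 = pie/cooking/hamster/pearl, house 2 = cake/painting/cat/diamond, house 3 = brownies/origami/fish/topaz, house 4 = cheesecake/dancing/bird/jade.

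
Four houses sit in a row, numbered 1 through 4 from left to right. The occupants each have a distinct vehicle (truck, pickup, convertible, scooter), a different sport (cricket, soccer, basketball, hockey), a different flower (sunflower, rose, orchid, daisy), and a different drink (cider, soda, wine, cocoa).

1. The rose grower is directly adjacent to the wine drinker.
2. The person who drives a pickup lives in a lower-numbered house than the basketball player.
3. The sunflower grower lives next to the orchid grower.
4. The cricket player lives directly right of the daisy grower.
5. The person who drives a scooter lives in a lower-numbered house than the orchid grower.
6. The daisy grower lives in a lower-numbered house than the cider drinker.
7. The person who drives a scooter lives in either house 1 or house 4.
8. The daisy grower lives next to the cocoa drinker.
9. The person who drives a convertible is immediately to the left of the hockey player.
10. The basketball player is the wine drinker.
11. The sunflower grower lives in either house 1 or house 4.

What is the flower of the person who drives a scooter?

daisy

By clue 7, the person who drives a scooter is in house 1.
House 4 vehicle: only truck fits.
That leaves soccer as the sport for house 1.
The only sport still possible for house 2 is cricket.
Clue 4 places the daisy grower in house 1.
The cocoa drinker is in house 2 (clue 8).
House 1 drink: only soda fits.
Clue 3 places the orchid grower in house 3.
That leaves rose as the flower for house 2.
House 4 flower: only sunflower fits.
Clue 1: the wine drinker is in house 3.
Clue 10: the basketball player is in house 3.
House 4 sport: only hockey fits.
House 4's drink must be cider (nothing else left).
From clue 2, the person who drives a pickup must be in house 2.
The person who drives a convertible is in house 3 (clue 9).
So: house 1 = scooter/soccer/daisy/soda, house 2 = pickup/cricket/rose/cocoa, house 3 = convertible/basketball/orchid/wine, house 4 = truck/hockey/sunflower/cider.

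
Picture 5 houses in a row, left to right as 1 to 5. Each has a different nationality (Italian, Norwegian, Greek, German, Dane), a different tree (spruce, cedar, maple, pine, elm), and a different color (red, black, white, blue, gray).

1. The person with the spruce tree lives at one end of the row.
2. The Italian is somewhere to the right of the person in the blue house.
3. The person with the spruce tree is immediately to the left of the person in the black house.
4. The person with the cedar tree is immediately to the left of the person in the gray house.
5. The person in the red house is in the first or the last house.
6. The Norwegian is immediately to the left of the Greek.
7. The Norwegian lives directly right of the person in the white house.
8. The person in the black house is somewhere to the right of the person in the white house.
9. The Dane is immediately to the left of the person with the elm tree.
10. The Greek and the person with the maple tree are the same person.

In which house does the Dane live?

From clue 3, the person with the spruce tree must be in house 1.
Clue 3 places the person in the black house in house 2.
From clue 8, the person in the white house must be in house 1.
Clue 7: the Norwegian is in house 2.
House 5 color: only red fits.
From clue 6, the Greek must be in house 3.
Clue 10 places the person with the maple tree in house 3.
Clue 4: the person in the gray house is in house 3.
House 2 tree: only cedar fits.
That leaves pine as the tree for house 4.
House 5 tree: only elm fits.
The only color still possible for house 4 is blue.
By clue 2, the Italian is in house 5.
Clue 9 places the Dane in house 4.
That leaves German as the nationality for house 1.
So: house 1 = German/spruce/white, house 2 = Norwegian/cedar/black, house 3 = Greek/maple/gray, house 4 = Dane/pine/blue, house 5 = Italian/elm/red.

4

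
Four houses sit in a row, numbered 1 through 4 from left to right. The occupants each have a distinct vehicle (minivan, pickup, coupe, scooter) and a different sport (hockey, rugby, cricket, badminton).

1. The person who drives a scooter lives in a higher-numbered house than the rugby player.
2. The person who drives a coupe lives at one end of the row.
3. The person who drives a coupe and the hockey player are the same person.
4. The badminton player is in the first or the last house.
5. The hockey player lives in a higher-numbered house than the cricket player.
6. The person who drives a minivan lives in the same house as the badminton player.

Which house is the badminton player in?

By clue 5, the hockey player is in house 4.
So house 1 gets badminton for sport.
Clue 3 places the person who drives a coupe in house 4.
The person who drives a minivan is in house 1 (clue 6).
That leaves pickup as the vehicle for house 2.
So house 3 gets scooter for vehicle.
From clue 1, the rugby player must be in house 2.
House 3 sport: only cricket fits.
So: house 1 = minivan/badminton, house 2 = pickup/rugby, house 3 = scooter/cricket, house 4 = coupe/hockey.

1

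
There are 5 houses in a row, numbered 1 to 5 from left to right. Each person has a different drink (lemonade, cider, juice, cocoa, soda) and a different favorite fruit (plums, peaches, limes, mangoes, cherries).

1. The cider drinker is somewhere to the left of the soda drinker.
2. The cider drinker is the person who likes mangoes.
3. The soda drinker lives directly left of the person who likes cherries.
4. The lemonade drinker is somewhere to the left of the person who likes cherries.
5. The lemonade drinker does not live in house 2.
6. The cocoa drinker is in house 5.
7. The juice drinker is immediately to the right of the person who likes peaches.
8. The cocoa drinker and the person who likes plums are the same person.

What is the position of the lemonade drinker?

From clue 6, the cocoa drinker must be in house 5.
The person who likes plums is in house 5 (clue 8).
The only drink still possible for house 4 is juice.
Clue 7: the person who likes peaches is in house 3.
So house 4 gets cherries for favorite fruit.
Clue 3 places the soda drinker in house 3.
So house 2 gets cider for drink.
By clue 2, the person who likes mangoes is in house 2.
House 1's drink must be lemonade (nothing else left).
House 1's favorite fruit must be limes (nothing else left).
So: house 1 = lemonade/limes, house 2 = cider/mangoes, house 3 = soda/peaches, house 4 = juice/cherries, house 5 = cocoa/plums.

1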